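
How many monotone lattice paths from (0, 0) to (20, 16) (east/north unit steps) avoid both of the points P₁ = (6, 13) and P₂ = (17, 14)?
Number of paths = 4640852940

Inclusion–exclusion. Total paths: C(36, 20) = 7307872110. Through P₁: C(19, 6)·C(17, 14) = 18449760. Through P₂: C(31, 17)·C(5, 3) = 2651825250. Since P₁ is strictly southwest of P₂, a monotone path through both must visit P₁ then P₂; paths through both = C(19, 6)·C(12, 11)·C(5, 3) = 3255840. Avoid both = 7307872110 − 18449760 − 2651825250 + 3255840 = 4640852940.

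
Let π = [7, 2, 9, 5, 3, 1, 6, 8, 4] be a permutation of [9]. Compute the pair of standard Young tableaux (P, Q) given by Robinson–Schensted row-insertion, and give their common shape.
P = [1, 3, 4, 8] / [2, 6] / [5, 9] / [7];  Q = [1, 3, 7, 8] / [2, 4] / [5, 9] / [6];  common shape = (4, 2, 2, 1)

Row-insert the values π_1, π_2, … into P one at a time, bumping the leftmost entry strictly greater than the inserted value down to the next row. The recording tableau Q records, in position (i, j), the step at which that cell was added to P.
  Insert 7 (step 1): P = [7];  Q = [1]
  Insert 2 (step 2): P = [2] / [7];  Q = [1] / [2]
  Insert 9 (step 3): P = [2, 9] / [7];  Q = [1, 3] / [2]
  Insert 5 (step 4): P = [2, 5] / [7, 9];  Q = [1, 3] / [2, 4]
  Insert 3 (step 5): P = [2, 3] / [5, 9] / [7];  Q = [1, 3] / [2, 4] / [5]
  Insert 1 (step 6): P = [1, 3] / [2, 9] / [5] / [7];  Q = [1, 3] / [2, 4] / [5] / [6]
  Insert 6 (step 7): P = [1, 3, 6] / [2, 9] / [5] / [7];  Q = [1, 3, 7] / [2, 4] / [5] / [6]
  Insert 8 (step 8): P = [1, 3, 6, 8] / [2, 9] / [5] / [7];  Q = [1, 3, 7, 8] / [2, 4] / [5] / [6]
  Insert 4 (step 9): P = [1, 3, 4, 8] / [2, 6] / [5, 9] / [7];  Q = [1, 3, 7, 8] / [2, 4] / [5, 9] / [6]
Final shape: (4, 2, 2, 1).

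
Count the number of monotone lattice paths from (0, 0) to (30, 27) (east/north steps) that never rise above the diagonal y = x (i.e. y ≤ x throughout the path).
Number of paths = 1810502068789568

By the reflection principle (André's argument), the number of monotone paths to (30, 27) with n ≤ m that never go above y = x is C(57, 30) − C(57, 31) = 14031391033119152 − 12220888964329584 = 1810502068789568.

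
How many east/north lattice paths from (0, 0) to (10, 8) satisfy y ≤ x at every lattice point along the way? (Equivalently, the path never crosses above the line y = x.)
Number of paths = 11934

By the reflection principle (André's argument), the number of monotone paths to (10, 8) with n ≤ m that never go above y = x is C(18, 10) − C(18, 11) = 43758 − 31824 = 11934.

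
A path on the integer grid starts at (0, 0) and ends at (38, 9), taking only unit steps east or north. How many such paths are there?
Number of paths = 1362649145

A monotone lattice path from (0, 0) to (38, 9) consists of 38 east steps and 9 north steps in some order, so it is determined by which 38 of the 47 steps are east. The count is C(47, 38) = 1362649145.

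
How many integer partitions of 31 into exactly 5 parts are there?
p(31, 5 parts) = 427

Partitions of n into exactly k parts are in bijection with partitions of n − k into at most k parts (subtract 1 from each part). So p(31, exactly 5) = p(26, parts ≤ 5). Computing via the recurrence p(m, j) = p(m, j−1) + p(m−j, j) gives 427.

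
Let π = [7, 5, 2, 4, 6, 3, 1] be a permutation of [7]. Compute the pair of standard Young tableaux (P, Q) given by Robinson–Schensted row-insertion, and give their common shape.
P = [1, 3, 6] / [2] / [4] / [5] / [7];  Q = [1, 4, 5] / [2] / [3] / [6] / [7];  common shape = (3, 1, 1, 1, 1)

Row-insert the values π_1, π_2, … into P one at a time, bumping the leftmost entry strictly greater than the inserted value down to the next row. The recording tableau Q records, in position (i, j), the step at which that cell was added to P.
  Insert 7 (step 1): P = [7];  Q = [1]
  Insert 5 (step 2): P = [5] / [7];  Q = [1] / [2]
  Insert 2 (step 3): P = [2] / [5] / [7];  Q = [1] / [2] / [3]
  Insert 4 (step 4): P = [2, 4] / [5] / [7];  Q = [1, 4] / [2] / [3]
  Insert 6 (step 5): P = [2, 4, 6] / [5] / [7];  Q = [1, 4, 5] / [2] / [3]
  Insert 3 (step 6): P = [2, 3, 6] / [4] / [5] / [7];  Q = [1, 4, 5] / [2] / [3] / [6]
  Insert 1 (step 7): P = [1, 3, 6] / [2] / [4] / [5] / [7];  Q = [1, 4, 5] / [2] / [3] / [6] / [7]
Final shape: (3, 1, 1, 1, 1).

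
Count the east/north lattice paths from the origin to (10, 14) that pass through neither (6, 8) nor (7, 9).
Number of paths = 1026322

Inclusion–exclusion. Total paths: C(24, 10) = 1961256. Through P₁: C(14, 6)·C(10, 4) = 630630. Through P₂: C(16, 7)·C(8, 3) = 640640. Since P₁ is strictly southwest of P₂, a monotone path through both must visit P₁ then P₂; paths through both = C(14, 6)·C(2, 1)·C(8, 3) = 336336. Avoid both = 1961256 − 630630 − 640640 + 336336 = 1026322.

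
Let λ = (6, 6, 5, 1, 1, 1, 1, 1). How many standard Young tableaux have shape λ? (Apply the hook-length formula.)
# SYT of shape (6, 6, 5, 1, 1, 1, 1, 1) = 413654472

Hook-length formula: f^λ = n! / Π hook(c), product over all cells c of the Young diagram. For λ = (6, 6, 5, 1, 1, 1, 1, 1), n = 22 boxes. Hook lengths by row (left-to-right, top-to-bottom): [13, 7, 6, 5, 4, 2]; [12, 6, 5, 4, 3, 1]; [10, 4, 3, 2, 1]; [5]; [4]; [3]; [2]; [1]. Product of hooks = 2717245440000. So f^λ = 22! / 2717245440000 = 1124000727777607680000 / 2717245440000 = 413654472.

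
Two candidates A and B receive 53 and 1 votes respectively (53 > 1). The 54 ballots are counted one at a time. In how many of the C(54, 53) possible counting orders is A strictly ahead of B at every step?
Strict-lead orderings = 52

Total orderings of the 54 votes with 53 for A: C(54, 53) = 54. By the Bertrand ballot formula (Cycle Lemma / reflection principle), the number of orderings in which A is strictly ahead of B throughout is (p − q)/(p + q) · C(p + q, p) = (53 − 1)/(53 + 1) · 54 = 52.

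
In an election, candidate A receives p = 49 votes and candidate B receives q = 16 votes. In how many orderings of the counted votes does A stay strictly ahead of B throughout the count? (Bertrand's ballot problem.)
Strict-lead orderings = 329007937216860

Total orderings of the 65 votes with 49 for A: C(65, 49) = 648045936942300. By the Bertrand ballot formula (Cycle Lemma / reflection principle), the number of orderings in which A is strictly ahead of B throughout is (p − q)/(p + q) · C(p + q, p) = (49 − 16)/(49 + 16) · 648045936942300 = 329007937216860.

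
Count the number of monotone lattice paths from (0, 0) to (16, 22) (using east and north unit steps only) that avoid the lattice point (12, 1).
Number of paths = 22239809980

Total paths from (0, 0) to (16, 22): C(38, 16) = 22239974430. Paths through (12, 1): (paths (0, 0) → (12, 1)) × (paths (12, 1) → (16, 22)) = C(13, 12) · C(25, 4) = 13 · 12650 = 164450. Avoidance count = 22239974430 − 164450 = 22239809980.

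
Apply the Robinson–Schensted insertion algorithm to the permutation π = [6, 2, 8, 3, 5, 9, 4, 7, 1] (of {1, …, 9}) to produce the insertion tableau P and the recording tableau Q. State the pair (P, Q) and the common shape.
P = [1, 3, 4, 7] / [2, 8, 9] / [5] / [6];  Q = [1, 3, 5, 6] / [2, 4, 8] / [7] / [9];  common shape = (4, 3, 1, 1)

Row-insert the values π_1, π_2, … into P one at a time, bumping the leftmost entry strictly greater than the inserted value down to the next row. The recording tableau Q records, in position (i, j), the step at which that cell was added to P.
  Insert 6 (step 1): P = [6];  Q = [1]
  Insert 2 (step 2): P = [2] / [6];  Q = [1] / [2]
  Insert 8 (step 3): P = [2, 8] / [6];  Q = [1, 3] / [2]
  Insert 3 (step 4): P = [2, 3] / [6, 8];  Q = [1, 3] / [2, 4]
  Insert 5 (step 5): P = [2, 3, 5] / [6, 8];  Q = [1, 3, 5] / [2, 4]
  Insert 9 (step 6): P = [2, 3, 5, 9] / [6, 8];  Q = [1, 3, 5, 6] / [2, 4]
  Insert 4 (step 7): P = [2, 3, 4, 9] / [5, 8] / [6];  Q = [1, 3, 5, 6] / [2, 4] / [7]
  Insert 7 (step 8): P = [2, 3, 4, 7] / [5, 8, 9] / [6];  Q = [1, 3, 5, 6] / [2, 4, 8] / [7]
  Insert 1 (step 9): P = [1, 3, 4, 7] / [2, 8, 9] / [5] / [6];  Q = [1, 3, 5, 6] / [2, 4, 8] / [7] / [9]
Final shape: (4, 3, 1, 1).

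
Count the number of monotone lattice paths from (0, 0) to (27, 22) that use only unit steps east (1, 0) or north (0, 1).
Number of paths = 49699896548176

A monotone lattice path from (0, 0) to (27, 22) consists of 27 east steps and 22 north steps in some order, so it is determined by which 27 of the 49 steps are east. The count is C(49, 27) = 49699896548176.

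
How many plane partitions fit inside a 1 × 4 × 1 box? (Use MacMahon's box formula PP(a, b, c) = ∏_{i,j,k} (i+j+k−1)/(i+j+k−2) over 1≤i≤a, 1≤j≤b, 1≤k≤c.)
PP(1, 4, 1) = 5

Evaluate the triple product over i = 1..1, j = 1..4, k = 1..1. The factors are (2/1) · (3/2) · (4/3) · (5/4). The numerators and denominators telescope so the product is an integer; carrying out the multiplication exactly gives PP(1, 4, 1) = 5.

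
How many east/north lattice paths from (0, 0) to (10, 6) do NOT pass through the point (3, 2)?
Number of paths = 4708

Total paths from (0, 0) to (10, 6): C(16, 10) = 8008. Paths through (3, 2): (paths (0, 0) → (3, 2)) × (paths (3, 2) → (10, 6)) = C(5, 3) · C(11, 7) = 10 · 330 = 3300. Avoidance count = 8008 − 3300 = 4708.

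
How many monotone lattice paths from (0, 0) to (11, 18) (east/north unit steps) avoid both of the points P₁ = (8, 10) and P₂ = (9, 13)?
Number of paths = 20607072

Inclusion–exclusion. Total paths: C(29, 11) = 34597290. Through P₁: C(18, 8)·C(11, 3) = 7220070. Through P₂: C(22, 9)·C(7, 2) = 10445820. Since P₁ is strictly southwest of P₂, a monotone path through both must visit P₁ then P₂; paths through both = C(18, 8)·C(4, 1)·C(7, 2) = 3675672. Avoid both = 34597290 − 7220070 − 10445820 + 3675672 = 20607072.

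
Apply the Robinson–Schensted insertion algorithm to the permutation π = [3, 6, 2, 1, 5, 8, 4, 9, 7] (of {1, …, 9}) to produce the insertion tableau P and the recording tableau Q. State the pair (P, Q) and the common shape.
P = [1, 4, 7, 9] / [2, 5, 8] / [3, 6];  Q = [1, 2, 6, 8] / [3, 5, 9] / [4, 7];  common shape = (4, 3, 2)

Row-insert the values π_1, π_2, … into P one at a time, bumping the leftmost entry strictly greater than the inserted value down to the next row. The recording tableau Q records, in position (i, j), the step at which that cell was added to P.
  Insert 3 (step 1): P = [3];  Q = [1]
  Insert 6 (step 2): P = [3, 6];  Q = [1, 2]
  Insert 2 (step 3): P = [2, 6] / [3];  Q = [1, 2] / [3]
  Insert 1 (step 4): P = [1, 6] / [2] / [3];  Q = [1, 2] / [3] / [4]
  Insert 5 (step 5): P = [1, 5] / [2, 6] / [3];  Q = [1, 2] / [3, 5] / [4]
  Insert 8 (step 6): P = [1, 5, 8] / [2, 6] / [3];  Q = [1, 2, 6] / [3, 5] / [4]
  Insert 4 (step 7): P = [1, 4, 8] / [2, 5] / [3, 6];  Q = [1, 2, 6] / [3, 5] / [4, 7]
  Insert 9 (step 8): P = [1, 4, 8, 9] / [2, 5] / [3, 6];  Q = [1, 2, 6, 8] / [3, 5] / [4, 7]
  Insert 7 (step 9): P = [1, 4, 7, 9] / [2, 5, 8] / [3, 6];  Q = [1, 2, 6, 8] / [3, 5, 9] / [4, 7]
Final shape: (4, 3, 2).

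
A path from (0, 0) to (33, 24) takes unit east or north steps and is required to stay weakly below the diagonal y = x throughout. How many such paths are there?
Number of paths = 2212449261033375

By the reflection principle (André's argument), the number of monotone paths to (33, 24) with n ≤ m that never go above y = x is C(57, 33) − C(57, 34) = 7522327487513475 − 5309878226480100 = 2212449261033375.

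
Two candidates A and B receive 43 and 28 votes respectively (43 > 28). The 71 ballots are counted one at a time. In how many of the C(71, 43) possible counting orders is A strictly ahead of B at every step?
Strict-lead orderings = 9754585092493487400

Total orderings of the 71 votes with 43 for A: C(71, 43) = 46171702771135840360. By the Bertrand ballot formula (Cycle Lemma / reflection principle), the number of orderings in which A is strictly ahead of B throughout is (p − q)/(p + q) · C(p + q, p) = (43 − 28)/(43 + 28) · 46171702771135840360 = 9754585092493487400.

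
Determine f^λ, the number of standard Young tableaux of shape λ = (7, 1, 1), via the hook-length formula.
# SYT of shape (7, 1, 1) = 28

Hook-length formula: f^λ = n! / Π hook(c), product over all cells c of the Young diagram. For λ = (7, 1, 1), n = 9 boxes. Hook lengths by row (left-to-right, top-to-bottom): [9, 6, 5, 4, 3, 2, 1]; [2]; [1]. Product of hooks = 12960. So f^λ = 9! / 12960 = 362880 / 12960 = 28.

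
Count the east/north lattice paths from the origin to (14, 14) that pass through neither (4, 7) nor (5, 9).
Number of paths = 31672736

Inclusion–exclusion. Total paths: C(28, 14) = 40116600. Through P₁: C(11, 4)·C(17, 10) = 6417840. Through P₂: C(14, 5)·C(14, 9) = 4008004. Since P₁ is strictly southwest of P₂, a monotone path through both must visit P₁ then P₂; paths through both = C(11, 4)·C(3, 1)·C(14, 9) = 1981980. Avoid both = 40116600 − 6417840 − 4008004 + 1981980 = 31672736.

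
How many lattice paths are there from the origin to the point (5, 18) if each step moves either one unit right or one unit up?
Number of paths = 33649

A monotone lattice path from (0, 0) to (5, 18) consists of 5 east steps and 18 north steps in some order, so it is determined by which 5 of the 23 steps are east. The count is C(23, 5) = 33649.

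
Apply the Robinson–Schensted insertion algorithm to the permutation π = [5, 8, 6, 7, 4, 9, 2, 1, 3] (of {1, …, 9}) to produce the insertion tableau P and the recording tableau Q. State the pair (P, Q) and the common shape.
P = [1, 3, 7, 9] / [2, 6] / [4] / [5] / [8];  Q = [1, 2, 4, 6] / [3, 9] / [5] / [7] / [8];  common shape = (4, 2, 1, 1, 1)

Row-insert the values π_1, π_2, … into P one at a time, bumping the leftmost entry strictly greater than the inserted value down to the next row. The recording tableau Q records, in position (i, j), the step at which that cell was added to P.
  Insert 5 (step 1): P = [5];  Q = [1]
  Insert 8 (step 2): P = [5, 8];  Q = [1, 2]
  Insert 6 (step 3): P = [5, 6] / [8];  Q = [1, 2] / [3]
  Insert 7 (step 4): P = [5, 6, 7] / [8];  Q = [1, 2, 4] / [3]
  Insert 4 (step 5): P = [4, 6, 7] / [5] / [8];  Q = [1, 2, 4] / [3] / [5]
  Insert 9 (step 6): P = [4, 6, 7, 9] / [5] / [8];  Q = [1, 2, 4, 6] / [3] / [5]
  Insert 2 (step 7): P = [2, 6, 7, 9] / [4] / [5] / [8];  Q = [1, 2, 4, 6] / [3] / [5] / [7]
  Insert 1 (step 8): P = [1, 6, 7, 9] / [2] / [4] / [5] / [8];  Q = [1, 2, 4, 6] / [3] / [5] / [7] / [8]
  Insert 3 (step 9): P = [1, 3, 7, 9] / [2, 6] / [4] / [5] / [8];  Q = [1, 2, 4, 6] / [3, 9] / [5] / [7] / [8]
Final shape: (4, 2, 1, 1, 1).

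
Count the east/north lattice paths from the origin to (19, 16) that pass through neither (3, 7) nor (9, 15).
Number of paths = 3804353366

Inclusion–exclusion. Total paths: C(35, 19) = 4059928950. Through P₁: C(10, 3)·C(25, 16) = 245157000. Through P₂: C(24, 9)·C(11, 10) = 14382544. Since P₁ is strictly southwest of P₂, a monotone path through both must visit P₁ then P₂; paths through both = C(10, 3)·C(14, 6)·C(11, 10) = 3963960. Avoid both = 4059928950 − 245157000 − 14382544 + 3963960 = 3804353366.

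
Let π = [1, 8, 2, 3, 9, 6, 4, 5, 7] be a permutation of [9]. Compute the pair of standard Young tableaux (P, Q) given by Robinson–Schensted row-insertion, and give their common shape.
P = [1, 2, 3, 4, 5, 7] / [6, 9] / [8];  Q = [1, 2, 4, 5, 8, 9] / [3, 6] / [7];  common shape = (6, 2, 1)

Row-insert the values π_1, π_2, … into P one at a time, bumping the leftmost entry strictly greater than the inserted value down to the next row. The recording tableau Q records, in position (i, j), the step at which that cell was added to P.
  Insert 1 (step 1): P = [1];  Q = [1]
  Insert 8 (step 2): P = [1, 8];  Q = [1, 2]
  Insert 2 (step 3): P = [1, 2] / [8];  Q = [1, 2] / [3]
  Insert 3 (step 4): P = [1, 2, 3] / [8];  Q = [1, 2, 4] / [3]
  Insert 9 (step 5): P = [1, 2, 3, 9] / [8];  Q = [1, 2, 4, 5] / [3]
  Insert 6 (step 6): P = [1, 2, 3, 6] / [8, 9];  Q = [1, 2, 4, 5] / [3, 6]
  Insert 4 (step 7): P = [1, 2, 3, 4] / [6, 9] / [8];  Q = [1, 2, 4, 5] / [3, 6] / [7]
  Insert 5 (step 8): P = [1, 2, 3, 4, 5] / [6, 9] / [8];  Q = [1, 2, 4, 5, 8] / [3, 6] / [7]
  Insert 7 (step 9): P = [1, 2, 3, 4, 5, 7] / [6, 9] / [8];  Q = [1, 2, 4, 5, 8, 9] / [3, 6] / [7]
Final shape: (6, 2, 1).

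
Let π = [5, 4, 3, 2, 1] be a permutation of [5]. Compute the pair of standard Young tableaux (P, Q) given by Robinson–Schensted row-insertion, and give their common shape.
P = [1] / [2] / [3] / [4] / [5];  Q = [1] / [2] / [3] / [4] / [5];  common shape = (1, 1, 1, 1, 1)

Row-insert the values π_1, π_2, … into P one at a time, bumping the leftmost entry strictly greater than the inserted value down to the next row. The recording tableau Q records, in position (i, j), the step at which that cell was added to P.
  Insert 5 (step 1): P = [5];  Q = [1]
  Insert 4 (step 2): P = [4] / [5];  Q = [1] / [2]
  Insert 3 (step 3): P = [3] / [4] / [5];  Q = [1] / [2] / [3]
  Insert 2 (step 4): P = [2] / [3] / [4] / [5];  Q = [1] / [2] / [3] / [4]
  Insert 1 (step 5): P = [1] / [2] / [3] / [4] / [5];  Q = [1] / [2] / [3] / [4] / [5]
Final shape: (1, 1, 1, 1, 1).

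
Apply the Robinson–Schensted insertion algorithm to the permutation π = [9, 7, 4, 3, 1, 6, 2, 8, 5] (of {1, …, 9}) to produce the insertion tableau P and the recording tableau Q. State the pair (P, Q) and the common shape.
P = [1, 2, 5] / [3, 6, 8] / [4] / [7] / [9];  Q = [1, 6, 8] / [2, 7, 9] / [3] / [4] / [5];  common shape = (3, 3, 1, 1, 1)

Row-insert the values π_1, π_2, … into P one at a time, bumping the leftmost entry strictly greater than the inserted value down to the next row. The recording tableau Q records, in position (i, j), the step at which that cell was added to P.
  Insert 9 (step 1): P = [9];  Q = [1]
  Insert 7 (step 2): P = [7] / [9];  Q = [1] / [2]
  Insert 4 (step 3): P = [4] / [7] / [9];  Q = [1] / [2] / [3]
  Insert 3 (step 4): P = [3] / [4] / [7] / [9];  Q = [1] / [2] / [3] / [4]
  Insert 1 (step 5): P = [1] / [3] / [4] / [7] / [9];  Q = [1] / [2] / [3] / [4] / [5]
  Insert 6 (step 6): P = [1, 6] / [3] / [4] / [7] / [9];  Q = [1, 6] / [2] / [3] / [4] / [5]
  Insert 2 (step 7): P = [1, 2] / [3, 6] / [4] / [7] / [9];  Q = [1, 6] / [2, 7] / [3] / [4] / [5]
  Insert 8 (step 8): P = [1, 2, 8] / [3, 6] / [4] / [7] / [9];  Q = [1, 6, 8] / [2, 7] / [3] / [4] / [5]
  Insert 5 (step 9): P = [1, 2, 5] / [3, 6, 8] / [4] / [7] / [9];  Q = [1, 6, 8] / [2, 7, 9] / [3] / [4] / [5]
Final shape: (3, 3, 1, 1, 1).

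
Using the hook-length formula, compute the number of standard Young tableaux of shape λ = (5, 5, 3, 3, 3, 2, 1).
# SYT of shape (5, 5, 3, 3, 3, 2, 1) = 1241560320

Hook-length formula: f^λ = n! / Π hook(c), product over all cells c of the Young diagram. For λ = (5, 5, 3, 3, 3, 2, 1), n = 22 boxes. Hook lengths by row (left-to-right, top-to-bottom): [11, 9, 7, 3, 2]; [10, 8, 6, 2, 1]; [7, 5, 3]; [6, 4, 2]; [5, 3, 1]; [3, 1]; [1]. Product of hooks = 905313024000. So f^λ = 22! / 905313024000 = 1124000727777607680000 / 905313024000 = 1241560320.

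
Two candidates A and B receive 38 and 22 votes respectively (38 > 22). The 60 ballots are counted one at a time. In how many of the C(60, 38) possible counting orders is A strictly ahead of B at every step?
Strict-lead orderings = 3774474706526160

Total orderings of the 60 votes with 38 for A: C(60, 38) = 14154280149473100. By the Bertrand ballot formula (Cycle Lemma / reflection principle), the number of orderings in which A is strictly ahead of B throughout is (p − q)/(p + q) · C(p + q, p) = (38 − 22)/(38 + 22) · 14154280149473100 = 3774474706526160.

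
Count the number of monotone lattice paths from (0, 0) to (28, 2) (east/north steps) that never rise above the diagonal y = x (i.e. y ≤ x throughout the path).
Number of paths = 405

By the reflection principle (André's argument), the number of monotone paths to (28, 2) with n ≤ m that never go above y = x is C(30, 28) − C(30, 29) = 435 − 30 = 405.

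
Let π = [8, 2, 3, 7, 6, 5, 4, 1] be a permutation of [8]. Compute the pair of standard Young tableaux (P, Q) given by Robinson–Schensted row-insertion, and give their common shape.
P = [1, 3, 4] / [2] / [5] / [6] / [7] / [8];  Q = [1, 3, 4] / [2] / [5] / [6] / [7] / [8];  common shape = (3, 1, 1, 1, 1, 1)

Row-insert the values π_1, π_2, … into P one at a time, bumping the leftmost entry strictly greater than the inserted value down to the next row. The recording tableau Q records, in position (i, j), the step at which that cell was added to P.
  Insert 8 (step 1): P = [8];  Q = [1]
  Insert 2 (step 2): P = [2] / [8];  Q = [1] / [2]
  Insert 3 (step 3): P = [2, 3] / [8];  Q = [1, 3] / [2]
  Insert 7 (step 4): P = [2, 3, 7] / [8];  Q = [1, 3, 4] / [2]
  Insert 6 (step 5): P = [2, 3, 6] / [7] / [8];  Q = [1, 3, 4] / [2] / [5]
  Insert 5 (step 6): P = [2, 3, 5] / [6] / [7] / [8];  Q = [1, 3, 4] / [2] / [5] / [6]
  Insert 4 (step 7): P = [2, 3, 4] / [5] / [6] / [7] / [8];  Q = [1, 3, 4] / [2] / [5] / [6] / [7]
  Insert 1 (step 8): P = [1, 3, 4] / [2] / [5] / [6] / [7] / [8];  Q = [1, 3, 4] / [2] / [5] / [6] / [7] / [8]
Final shape: (3, 1, 1, 1, 1, 1).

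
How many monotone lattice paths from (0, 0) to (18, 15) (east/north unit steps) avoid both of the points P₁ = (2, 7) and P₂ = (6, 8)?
Number of paths = 868436040

Inclusion–exclusion. Total paths: C(33, 18) = 1037158320. Through P₁: C(9, 2)·C(24, 16) = 26476956. Through P₂: C(14, 6)·C(19, 12) = 151315164. Since P₁ is strictly southwest of P₂, a monotone path through both must visit P₁ then P₂; paths through both = C(9, 2)·C(5, 4)·C(19, 12) = 9069840. Avoid both = 1037158320 − 26476956 − 151315164 + 9069840 = 868436040.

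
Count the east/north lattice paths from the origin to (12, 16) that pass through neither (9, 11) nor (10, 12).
Number of paths = 16355105

Inclusion–exclusion. Total paths: C(28, 12) = 30421755. Through P₁: C(20, 9)·C(8, 3) = 9405760. Through P₂: C(22, 10)·C(6, 2) = 9699690. Since P₁ is strictly southwest of P₂, a monotone path through both must visit P₁ then P₂; paths through both = C(20, 9)·C(2, 1)·C(6, 2) = 5038800. Avoid both = 30421755 − 9405760 − 9699690 + 5038800 = 16355105.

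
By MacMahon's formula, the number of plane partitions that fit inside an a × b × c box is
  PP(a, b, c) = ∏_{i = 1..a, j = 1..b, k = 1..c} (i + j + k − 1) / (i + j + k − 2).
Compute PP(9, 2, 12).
PP(9, 2, 12) = 14620666060

Evaluate the triple product over i = 1..9, j = 1..2, k = 1..12. The factors are (2/1) · (3/2) · (4/3) · (5/4) · (6/5) · (7/6) · (8/7) · (9/8) · … (216 factors total). The numerators and denominators telescope so the product is an integer; carrying out the multiplication exactly gives PP(9, 2, 12) = 14620666060.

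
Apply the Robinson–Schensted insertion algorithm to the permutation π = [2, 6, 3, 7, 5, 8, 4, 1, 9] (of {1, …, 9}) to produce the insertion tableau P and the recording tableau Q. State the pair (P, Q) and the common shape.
P = [1, 3, 4, 8, 9] / [2, 7] / [5] / [6];  Q = [1, 2, 4, 6, 9] / [3, 5] / [7] / [8];  common shape = (5, 2, 1, 1)

Row-insert the values π_1, π_2, … into P one at a time, bumping the leftmost entry strictly greater than the inserted value down to the next row. The recording tableau Q records, in position (i, j), the step at which that cell was added to P.
  Insert 2 (step 1): P = [2];  Q = [1]
  Insert 6 (step 2): P = [2, 6];  Q = [1, 2]
  Insert 3 (step 3): P = [2, 3] / [6];  Q = [1, 2] / [3]
  Insert 7 (step 4): P = [2, 3, 7] / [6];  Q = [1, 2, 4] / [3]
  Insert 5 (step 5): P = [2, 3, 5] / [6, 7];  Q = [1, 2, 4] / [3, 5]
  Insert 8 (step 6): P = [2, 3, 5, 8] / [6, 7];  Q = [1, 2, 4, 6] / [3, 5]
  Insert 4 (step 7): P = [2, 3, 4, 8] / [5, 7] / [6];  Q = [1, 2, 4, 6] / [3, 5] / [7]
  Insert 1 (step 8): P = [1, 3, 4, 8] / [2, 7] / [5] / [6];  Q = [1, 2, 4, 6] / [3, 5] / [7] / [8]
  Insert 9 (step 9): P = [1, 3, 4, 8, 9] / [2, 7] / [5] / [6];  Q = [1, 2, 4, 6, 9] / [3, 5] / [7] / [8]
Final shape: (5, 2, 1, 1).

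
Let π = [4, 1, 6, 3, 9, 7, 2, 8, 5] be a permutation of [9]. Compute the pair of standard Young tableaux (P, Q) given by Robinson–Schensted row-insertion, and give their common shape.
P = [1, 2, 5, 8] / [3, 6, 7] / [4, 9];  Q = [1, 3, 5, 8] / [2, 4, 6] / [7, 9];  common shape = (4, 3, 2)

Row-insert the values π_1, π_2, … into P one at a time, bumping the leftmost entry strictly greater than the inserted value down to the next row. The recording tableau Q records, in position (i, j), the step at which that cell was added to P.
  Insert 4 (step 1): P = [4];  Q = [1]
  Insert 1 (step 2): P = [1] / [4];  Q = [1] / [2]
  Insert 6 (step 3): P = [1, 6] / [4];  Q = [1, 3] / [2]
  Insert 3 (step 4): P = [1, 3] / [4, 6];  Q = [1, 3] / [2, 4]
  Insert 9 (step 5): P = [1, 3, 9] / [4, 6];  Q = [1, 3, 5] / [2, 4]
  Insert 7 (step 6): P = [1, 3, 7] / [4, 6, 9];  Q = [1, 3, 5] / [2, 4, 6]
  Insert 2 (step 7): P = [1, 2, 7] / [3, 6, 9] / [4];  Q = [1, 3, 5] / [2, 4, 6] / [7]
  Insert 8 (step 8): P = [1, 2, 7, 8] / [3, 6, 9] / [4];  Q = [1, 3, 5, 8] / [2, 4, 6] / [7]
  Insert 5 (step 9): P = [1, 2, 5, 8] / [3, 6, 7] / [4, 9];  Q = [1, 3, 5, 8] / [2, 4, 6] / [7, 9]
Final shape: (4, 3, 2).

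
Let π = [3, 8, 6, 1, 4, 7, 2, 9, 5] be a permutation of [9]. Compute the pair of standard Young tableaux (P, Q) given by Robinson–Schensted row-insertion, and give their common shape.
P = [1, 2, 5, 9] / [3, 4, 7] / [6] / [8];  Q = [1, 2, 6, 8] / [3, 5, 9] / [4] / [7];  common shape = (4, 3, 1, 1)

Row-insert the values π_1, π_2, … into P one at a time, bumping the leftmost entry strictly greater than the inserted value down to the next row. The recording tableau Q records, in position (i, j), the step at which that cell was added to P.
  Insert 3 (step 1): P = [3];  Q = [1]
  Insert 8 (step 2): P = [3, 8];  Q = [1, 2]
  Insert 6 (step 3): P = [3, 6] / [8];  Q = [1, 2] / [3]
  Insert 1 (step 4): P = [1, 6] / [3] / [8];  Q = [1, 2] / [3] / [4]
  Insert 4 (step 5): P = [1, 4] / [3, 6] / [8];  Q = [1, 2] / [3, 5] / [4]
  Insert 7 (step 6): P = [1, 4, 7] / [3, 6] / [8];  Q = [1, 2, 6] / [3, 5] / [4]
  Insert 2 (step 7): P = [1, 2, 7] / [3, 4] / [6] / [8];  Q = [1, 2, 6] / [3, 5] / [4] / [7]
  Insert 9 (step 8): P = [1, 2, 7, 9] / [3, 4] / [6] / [8];  Q = [1, 2, 6, 8] / [3, 5] / [4] / [7]
  Insert 5 (step 9): P = [1, 2, 5, 9] / [3, 4, 7] / [6] / [8];  Q = [1, 2, 6, 8] / [3, 5, 9] / [4] / [7]
Final shape: (4, 3, 1, 1).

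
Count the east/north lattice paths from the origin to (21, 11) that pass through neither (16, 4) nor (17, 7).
Number of paths = 102316560

Inclusion–exclusion. Total paths: C(32, 21) = 129024480. Through P₁: C(20, 16)·C(12, 5) = 3837240. Through P₂: C(24, 17)·C(8, 4) = 24227280. Since P₁ is strictly southwest of P₂, a monotone path through both must visit P₁ then P₂; paths through both = C(20, 16)·C(4, 1)·C(8, 4) = 1356600. Avoid both = 129024480 − 3837240 − 24227280 + 1356600 = 102316560.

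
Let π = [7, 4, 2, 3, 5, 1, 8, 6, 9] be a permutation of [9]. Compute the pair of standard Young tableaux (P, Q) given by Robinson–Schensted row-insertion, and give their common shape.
P = [1, 3, 5, 6, 9] / [2, 8] / [4] / [7];  Q = [1, 4, 5, 7, 9] / [2, 8] / [3] / [6];  common shape = (5, 2, 1, 1)

Row-insert the values π_1, π_2, … into P one at a time, bumping the leftmost entry strictly greater than the inserted value down to the next row. The recording tableau Q records, in position (i, j), the step at which that cell was added to P.
  Insert 7 (step 1): P = [7];  Q = [1]
  Insert 4 (step 2): P = [4] / [7];  Q = [1] / [2]
  Insert 2 (step 3): P = [2] / [4] / [7];  Q = [1] / [2] / [3]
  Insert 3 (step 4): P = [2, 3] / [4] / [7];  Q = [1, 4] / [2] / [3]
  Insert 5 (step 5): P = [2, 3, 5] / [4] / [7];  Q = [1, 4, 5] / [2] / [3]
  Insert 1 (step 6): P = [1, 3, 5] / [2] / [4] / [7];  Q = [1, 4, 5] / [2] / [3] / [6]
  Insert 8 (step 7): P = [1, 3, 5, 8] / [2] / [4] / [7];  Q = [1, 4, 5, 7] / [2] / [3] / [6]
  Insert 6 (step 8): P = [1, 3, 5, 6] / [2, 8] / [4] / [7];  Q = [1, 4, 5, 7] / [2, 8] / [3] / [6]
  Insert 9 (step 9): P = [1, 3, 5, 6, 9] / [2, 8] / [4] / [7];  Q = [1, 4, 5, 7, 9] / [2, 8] / [3] / [6]
Final shape: (5, 2, 1, 1).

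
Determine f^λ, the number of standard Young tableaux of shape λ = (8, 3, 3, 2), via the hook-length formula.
# SYT of shape (8, 3, 3, 2) = 206388

Hook-length formula: f^λ = n! / Π hook(c), product over all cells c of the Young diagram. For λ = (8, 3, 3, 2), n = 16 boxes. Hook lengths by row (left-to-right, top-to-bottom): [11, 10, 8, 5, 4, 3, 2, 1]; [5, 4, 2]; [4, 3, 1]; [2, 1]. Product of hooks = 101376000. So f^λ = 16! / 101376000 = 20922789888000 / 101376000 = 206388.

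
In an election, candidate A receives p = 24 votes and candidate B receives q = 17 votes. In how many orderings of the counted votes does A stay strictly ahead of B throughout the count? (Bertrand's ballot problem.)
Strict-lead orderings = 25880277150

Total orderings of the 41 votes with 24 for A: C(41, 24) = 151584480450. By the Bertrand ballot formula (Cycle Lemma / reflection principle), the number of orderings in which A is strictly ahead of B throughout is (p − q)/(p + q) · C(p + q, p) = (24 − 17)/(24 + 17) · 151584480450 = 25880277150.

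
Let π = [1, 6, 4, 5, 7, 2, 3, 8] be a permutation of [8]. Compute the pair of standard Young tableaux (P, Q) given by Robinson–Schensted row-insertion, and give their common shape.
P = [1, 2, 3, 7, 8] / [4, 5] / [6];  Q = [1, 2, 4, 5, 8] / [3, 7] / [6];  common shape = (5, 2, 1)

Row-insert the values π_1, π_2, … into P one at a time, bumping the leftmost entry strictly greater than the inserted value down to the next row. The recording tableau Q records, in position (i, j), the step at which that cell was added to P.
  Insert 1 (step 1): P = [1];  Q = [1]
  Insert 6 (step 2): P = [1, 6];  Q = [1, 2]
  Insert 4 (step 3): P = [1, 4] / [6];  Q = [1, 2] / [3]
  Insert 5 (step 4): P = [1, 4, 5] / [6];  Q = [1, 2, 4] / [3]
  Insert 7 (step 5): P = [1, 4, 5, 7] / [6];  Q = [1, 2, 4, 5] / [3]
  Insert 2 (step 6): P = [1, 2, 5, 7] / [4] / [6];  Q = [1, 2, 4, 5] / [3] / [6]
  Insert 3 (step 7): P = [1, 2, 3, 7] / [4, 5] / [6];  Q = [1, 2, 4, 5] / [3, 7] / [6]
  Insert 8 (step 8): P = [1, 2, 3, 7, 8] / [4, 5] / [6];  Q = [1, 2, 4, 5, 8] / [3, 7] / [6]
Final shape: (5, 2, 1).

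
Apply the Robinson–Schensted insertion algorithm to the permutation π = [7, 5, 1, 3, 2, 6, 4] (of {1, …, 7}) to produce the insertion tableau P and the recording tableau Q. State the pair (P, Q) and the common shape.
P = [1, 2, 4] / [3, 6] / [5] / [7];  Q = [1, 4, 6] / [2, 7] / [3] / [5];  common shape = (3, 2, 1, 1)

Row-insert the values π_1, π_2, … into P one at a time, bumping the leftmost entry strictly greater than the inserted value down to the next row. The recording tableau Q records, in position (i, j), the step at which that cell was added to P.
  Insert 7 (step 1): P = [7];  Q = [1]
  Insert 5 (step 2): P = [5] / [7];  Q = [1] / [2]
  Insert 1 (step 3): P = [1] / [5] / [7];  Q = [1] / [2] / [3]
  Insert 3 (step 4): P = [1, 3] / [5] / [7];  Q = [1, 4] / [2] / [3]
  Insert 2 (step 5): P = [1, 2] / [3] / [5] / [7];  Q = [1, 4] / [2] / [3] / [5]
  Insert 6 (step 6): P = [1, 2, 6] / [3] / [5] / [7];  Q = [1, 4, 6] / [2] / [3] / [5]
  Insert 4 (step 7): P = [1, 2, 4] / [3, 6] / [5] / [7];  Q = [1, 4, 6] / [2, 7] / [3] / [5]
Final shape: (3, 2, 1, 1).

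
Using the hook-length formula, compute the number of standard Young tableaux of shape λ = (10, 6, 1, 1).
# SYT of shape (10, 6, 1, 1) = 353430

Hook-length formula: f^λ = n! / Π hook(c), product over all cells c of the Young diagram. For λ = (10, 6, 1, 1), n = 18 boxes. Hook lengths by row (left-to-right, top-to-bottom): [13, 10, 9, 8, 7, 6, 4, 3, 2, 1]; [8, 5, 4, 3, 2, 1]; [2]; [1]. Product of hooks = 18114969600. So f^λ = 18! / 18114969600 = 6402373705728000 / 18114969600 = 353430.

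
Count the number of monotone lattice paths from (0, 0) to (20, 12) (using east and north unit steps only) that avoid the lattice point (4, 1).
Number of paths = 160603365

Total paths from (0, 0) to (20, 12): C(32, 20) = 225792840. Paths through (4, 1): (paths (0, 0) → (4, 1)) × (paths (4, 1) → (20, 12)) = C(5, 4) · C(27, 16) = 5 · 13037895 = 65189475. Avoidance count = 225792840 − 65189475 = 160603365.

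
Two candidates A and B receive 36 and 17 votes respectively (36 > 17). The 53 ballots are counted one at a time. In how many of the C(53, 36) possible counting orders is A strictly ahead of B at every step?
Strict-lead orderings = 11582393855305

Total orderings of the 53 votes with 36 for A: C(53, 36) = 32308782859535. By the Bertrand ballot formula (Cycle Lemma / reflection principle), the number of orderings in which A is strictly ahead of B throughout is (p − q)/(p + q) · C(p + q, p) = (36 − 17)/(36 + 17) · 32308782859535 = 11582393855305.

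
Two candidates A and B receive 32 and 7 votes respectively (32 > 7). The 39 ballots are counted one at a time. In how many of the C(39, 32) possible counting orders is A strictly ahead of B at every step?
Strict-lead orderings = 9859575

Total orderings of the 39 votes with 32 for A: C(39, 32) = 15380937. By the Bertrand ballot formula (Cycle Lemma / reflection principle), the number of orderings in which A is strictly ahead of B throughout is (p − q)/(p + q) · C(p + q, p) = (32 − 7)/(32 + 7) · 15380937 = 9859575.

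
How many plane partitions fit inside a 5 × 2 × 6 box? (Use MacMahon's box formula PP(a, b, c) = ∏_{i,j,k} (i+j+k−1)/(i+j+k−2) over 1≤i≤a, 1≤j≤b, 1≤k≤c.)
PP(5, 2, 6) = 60984

Evaluate the triple product over i = 1..5, j = 1..2, k = 1..6. The factors are (2/1) · (3/2) · (4/3) · (5/4) · (6/5) · (7/6) · (3/2) · (4/3) · … (60 factors total). The numerators and denominators telescope so the product is an integer; carrying out the multiplication exactly gives PP(5, 2, 6) = 60984.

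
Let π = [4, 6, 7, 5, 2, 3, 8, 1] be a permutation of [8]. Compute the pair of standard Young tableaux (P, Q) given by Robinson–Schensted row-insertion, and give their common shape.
P = [1, 3, 7, 8] / [2, 5] / [4] / [6];  Q = [1, 2, 3, 7] / [4, 6] / [5] / [8];  common shape = (4, 2, 1, 1)

Row-insert the values π_1, π_2, … into P one at a time, bumping the leftmost entry strictly greater than the inserted value down to the next row. The recording tableau Q records, in position (i, j), the step at which that cell was added to P.
  Insert 4 (step 1): P = [4];  Q = [1]
  Insert 6 (step 2): P = [4, 6];  Q = [1, 2]
  Insert 7 (step 3): P = [4, 6, 7];  Q = [1, 2, 3]
  Insert 5 (step 4): P = [4, 5, 7] / [6];  Q = [1, 2, 3] / [4]
  Insert 2 (step 5): P = [2, 5, 7] / [4] / [6];  Q = [1, 2, 3] / [4] / [5]
  Insert 3 (step 6): P = [2, 3, 7] / [4, 5] / [6];  Q = [1, 2, 3] / [4, 6] / [5]
  Insert 8 (step 7): P = [2, 3, 7, 8] / [4, 5] / [6];  Q = [1, 2, 3, 7] / [4, 6] / [5]
  Insert 1 (step 8): P = [1, 3, 7, 8] / [2, 5] / [4] / [6];  Q = [1, 2, 3, 7] / [4, 6] / [5] / [8]
Final shape: (4, 2, 1, 1).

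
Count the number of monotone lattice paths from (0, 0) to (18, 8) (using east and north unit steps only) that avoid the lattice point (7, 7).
Number of paths = 1521091

Total paths from (0, 0) to (18, 8): C(26, 18) = 1562275. Paths through (7, 7): (paths (0, 0) → (7, 7)) × (paths (7, 7) → (18, 8)) = C(14, 7) · C(12, 11) = 3432 · 12 = 41184. Avoidance count = 1562275 − 41184 = 1521091.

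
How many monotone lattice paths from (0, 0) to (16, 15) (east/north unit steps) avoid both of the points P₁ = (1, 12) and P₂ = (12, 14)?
Number of paths = 252246157

Inclusion–exclusion. Total paths: C(31, 16) = 300540195. Through P₁: C(13, 1)·C(18, 15) = 10608. Through P₂: C(26, 12)·C(5, 4) = 48288500. Since P₁ is strictly southwest of P₂, a monotone path through both must visit P₁ then P₂; paths through both = C(13, 1)·C(13, 11)·C(5, 4) = 5070. Avoid both = 300540195 − 10608 − 48288500 + 5070 = 252246157.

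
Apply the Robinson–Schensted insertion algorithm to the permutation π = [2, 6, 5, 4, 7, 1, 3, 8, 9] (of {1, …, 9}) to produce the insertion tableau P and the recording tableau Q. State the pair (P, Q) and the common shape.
P = [1, 3, 7, 8, 9] / [2, 4] / [5] / [6];  Q = [1, 2, 5, 8, 9] / [3, 7] / [4] / [6];  common shape = (5, 2, 1, 1)

Row-insert the values π_1, π_2, … into P one at a time, bumping the leftmost entry strictly greater than the inserted value down to the next row. The recording tableau Q records, in position (i, j), the step at which that cell was added to P.
  Insert 2 (step 1): P = [2];  Q = [1]
  Insert 6 (step 2): P = [2, 6];  Q = [1, 2]
  Insert 5 (step 3): P = [2, 5] / [6];  Q = [1, 2] / [3]
  Insert 4 (step 4): P = [2, 4] / [5] / [6];  Q = [1, 2] / [3] / [4]
  Insert 7 (step 5): P = [2, 4, 7] / [5] / [6];  Q = [1, 2, 5] / [3] / [4]
  Insert 1 (step 6): P = [1, 4, 7] / [2] / [5] / [6];  Q = [1, 2, 5] / [3] / [4] / [6]
  Insert 3 (step 7): P = [1, 3, 7] / [2, 4] / [5] / [6];  Q = [1, 2, 5] / [3, 7] / [4] / [6]
  Insert 8 (step 8): P = [1, 3, 7, 8] / [2, 4] / [5] / [6];  Q = [1, 2, 5, 8] / [3, 7] / [4] / [6]
  Insert 9 (step 9): P = [1, 3, 7, 8, 9] / [2, 4] / [5] / [6];  Q = [1, 2, 5, 8, 9] / [3, 7] / [4] / [6]
Final shape: (5, 2, 1, 1).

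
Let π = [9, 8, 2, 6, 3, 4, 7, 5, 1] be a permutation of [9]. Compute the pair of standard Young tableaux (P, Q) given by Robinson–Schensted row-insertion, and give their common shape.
P = [1, 3, 4, 5] / [2, 7] / [6] / [8] / [9];  Q = [1, 4, 6, 7] / [2, 8] / [3] / [5] / [9];  common shape = (4, 2, 1, 1, 1)

Row-insert the values π_1, π_2, … into P one at a time, bumping the leftmost entry strictly greater than the inserted value down to the next row. The recording tableau Q records, in position (i, j), the step at which that cell was added to P.
  Insert 9 (step 1): P = [9];  Q = [1]
  Insert 8 (step 2): P = [8] / [9];  Q = [1] / [2]
  Insert 2 (step 3): P = [2] / [8] / [9];  Q = [1] / [2] / [3]
  Insert 6 (step 4): P = [2, 6] / [8] / [9];  Q = [1, 4] / [2] / [3]
  Insert 3 (step 5): P = [2, 3] / [6] / [8] / [9];  Q = [1, 4] / [2] / [3] / [5]
  Insert 4 (step 6): P = [2, 3, 4] / [6] / [8] / [9];  Q = [1, 4, 6] / [2] / [3] / [5]
  Insert 7 (step 7): P = [2, 3, 4, 7] / [6] / [8] / [9];  Q = [1, 4, 6, 7] / [2] / [3] / [5]
  Insert 5 (step 8): P = [2, 3, 4, 5] / [6, 7] / [8] / [9];  Q = [1, 4, 6, 7] / [2, 8] / [3] / [5]
  Insert 1 (step 9): P = [1, 3, 4, 5] / [2, 7] / [6] / [8] / [9];  Q = [1, 4, 6, 7] / [2, 8] / [3] / [5] / [9]
Final shape: (4, 2, 1, 1, 1).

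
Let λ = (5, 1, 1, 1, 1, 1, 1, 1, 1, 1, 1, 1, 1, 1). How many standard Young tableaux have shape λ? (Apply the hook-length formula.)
# SYT of shape (5, 1, 1, 1, 1, 1, 1, 1, 1, 1, 1, 1, 1, 1) = 2380

Hook-length formula: f^λ = n! / Π hook(c), product over all cells c of the Young diagram. For λ = (5, 1, 1, 1, 1, 1, 1, 1, 1, 1, 1, 1, 1, 1), n = 18 boxes. Hook lengths by row (left-to-right, top-to-bottom): [18, 4, 3, 2, 1]; [13]; [12]; [11]; [10]; [9]; [8]; [7]; [6]; [5]; [4]; [3]; [2]; [1]. Product of hooks = 2690072985600. So f^λ = 18! / 2690072985600 = 6402373705728000 / 2690072985600 = 2380.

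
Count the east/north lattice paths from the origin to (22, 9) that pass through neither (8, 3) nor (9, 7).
Number of paths = 12650100

Inclusion–exclusion. Total paths: C(31, 22) = 20160075. Through P₁: C(11, 8)·C(20, 14) = 6395400. Through P₂: C(16, 9)·C(15, 13) = 1201200. Since P₁ is strictly southwest of P₂, a monotone path through both must visit P₁ then P₂; paths through both = C(11, 8)·C(5, 1)·C(15, 13) = 86625. Avoid both = 20160075 − 6395400 − 1201200 + 86625 = 12650100.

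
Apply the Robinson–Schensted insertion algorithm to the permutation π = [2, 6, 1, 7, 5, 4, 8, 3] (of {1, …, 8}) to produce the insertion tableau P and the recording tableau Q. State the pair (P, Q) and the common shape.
P = [1, 3, 7, 8] / [2, 4] / [5] / [6];  Q = [1, 2, 4, 7] / [3, 5] / [6] / [8];  common shape = (4, 2, 1, 1)

Row-insert the values π_1, π_2, … into P one at a time, bumping the leftmost entry strictly greater than the inserted value down to the next row. The recording tableau Q records, in position (i, j), the step at which that cell was added to P.
  Insert 2 (step 1): P = [2];  Q = [1]
  Insert 6 (step 2): P = [2, 6];  Q = [1, 2]
  Insert 1 (step 3): P = [1, 6] / [2];  Q = [1, 2] / [3]
  Insert 7 (step 4): P = [1, 6, 7] / [2];  Q = [1, 2, 4] / [3]
  Insert 5 (step 5): P = [1, 5, 7] / [2, 6];  Q = [1, 2, 4] / [3, 5]
  Insert 4 (step 6): P = [1, 4, 7] / [2, 5] / [6];  Q = [1, 2, 4] / [3, 5] / [6]
  Insert 8 (step 7): P = [1, 4, 7, 8] / [2, 5] / [6];  Q = [1, 2, 4, 7] / [3, 5] / [6]
  Insert 3 (step 8): P = [1, 3, 7, 8] / [2, 4] / [5] / [6];  Q = [1, 2, 4, 7] / [3, 5] / [6] / [8]
Final shape: (4, 2, 1, 1).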